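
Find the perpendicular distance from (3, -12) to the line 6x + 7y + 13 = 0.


|6*3 + 7*(-12) + 13| = |-53| = 53
sqrt(36 + 49) = sqrt(85) = 9.2195
d = 53/sqrt(85) = 5.7487

5.7487


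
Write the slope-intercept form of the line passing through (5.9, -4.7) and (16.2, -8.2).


m = (-3.5)/(10.3) = -0.3398
b = y1 - m*x1 = -4.7 - (-3.5*5.9)/(10.3) = -4.7 + 2.0049 = -2.6951

y = -0.3398x - 2.6951


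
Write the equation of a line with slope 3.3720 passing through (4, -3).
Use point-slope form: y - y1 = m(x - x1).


y + 3 = 3.3720(x - 4)
y = 3.3720x - 3 - 3.3720*4
y = 3.3720x - 16.4880

y = 3.3720x - 16.4880


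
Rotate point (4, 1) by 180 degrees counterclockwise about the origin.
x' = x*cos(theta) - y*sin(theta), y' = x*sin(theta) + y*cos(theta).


cos(180) = -1, sin(180) = 0
x' = 4*(-1) - 1*0 = -4
y' = 4*0 + 1*(-1) = -1

(-4, -1)


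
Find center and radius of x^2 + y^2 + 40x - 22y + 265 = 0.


h = -D/2 = -40/2 = -20
k = -E/2 = 22/2 = 11
r^2 = h^2 + k^2 - F = 400 + 121 - 265 = 256
r = 16

Center (-20, 11), radius = 16


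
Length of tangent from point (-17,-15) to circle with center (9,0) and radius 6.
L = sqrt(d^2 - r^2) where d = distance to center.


d = sqrt((-17-9)^2 + (-15-0)^2) = sqrt(676+225) = 30.0167
L = sqrt(901.0000 - 36) = sqrt(865.0000) = 29.4109

29.4109


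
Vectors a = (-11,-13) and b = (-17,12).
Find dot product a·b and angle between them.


a·b = -11*(-17) - 13*12 = 187 - 156 = 31
|a| = sqrt(121+169) = 17.0294
|b| = sqrt(289+144) = 20.8087
cos(theta) = 31/(sqrt(290)*sqrt(433)) = 31/sqrt(125570) = 0.087482
theta = arccos(31/sqrt(125570)) = 84.9812 degrees

a·b = 31, theta = 84.9812 deg


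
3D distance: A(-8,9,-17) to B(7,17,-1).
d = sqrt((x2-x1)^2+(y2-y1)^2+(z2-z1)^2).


dx=15, dy=8, dz=16
d = sqrt(225+64+256) = sqrt(545) = 23.3452

23.3452


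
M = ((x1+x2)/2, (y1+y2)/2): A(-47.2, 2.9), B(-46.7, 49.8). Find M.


Mx = (-47.2 - 46.7)/2 = -93.9/2 = -46.9500
My = (2.9 + 49.8)/2 = 52.7/2 = 26.3500

(-46.9500, 26.3500)


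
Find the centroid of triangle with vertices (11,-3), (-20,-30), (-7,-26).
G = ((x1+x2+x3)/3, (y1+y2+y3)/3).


Gx = (11- 20- 7)/3 = -16/3 = -5.3333
Gy = (-3- 30- 26)/3 = -59/3 = -19.6667

G = (-5.3333, -19.6667)


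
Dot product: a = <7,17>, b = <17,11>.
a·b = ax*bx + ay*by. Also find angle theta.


a·b = 7*17 + 17*11 = 119 + 187 = 306
|a| = sqrt(49+289) = 18.3848
|b| = sqrt(289+121) = 20.2485
cos(theta) = 306/(sqrt(338)*sqrt(410)) = 306/sqrt(138580) = 0.821999
theta = arccos(306/sqrt(138580)) = 34.7146 degrees

a·b = 306, theta = 34.7146 deg


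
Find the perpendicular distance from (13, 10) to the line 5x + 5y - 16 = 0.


|5*13 + 5*10 - 16| = |99| = 99
sqrt(25 + 25) = sqrt(50) = 7.0711
d = 99/sqrt(50) = 14.0007

14.0007


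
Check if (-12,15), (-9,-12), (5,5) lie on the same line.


-12*(-12-5) - 9*(5-15) + 5*(15+ 12)
= 204 + 90 + 135 = 429

No, not collinear (determinant = 429)


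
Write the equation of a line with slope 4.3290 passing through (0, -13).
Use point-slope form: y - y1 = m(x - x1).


y + 13 = 4.3290(x - 0)
y = 4.3290x - 13 - 4.3290*0
y = 4.3290x - 13.0000

y = 4.3290x - 13.0000


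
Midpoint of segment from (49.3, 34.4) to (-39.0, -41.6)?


Mx = (49.3 - 39.0)/2 = 10.3/2 = 5.1500
My = (34.4 - 41.6)/2 = -7.2/2 = -3.6000

(5.1500, -3.6000)


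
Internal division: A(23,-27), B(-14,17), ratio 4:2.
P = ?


Px = (4*(-14) + 2*23)/6 = -10/6 = -1.6667
Py = (4*17 + 2*(-27))/6 = 14/6 = 2.3333

P = (-1.6667, 2.3333)


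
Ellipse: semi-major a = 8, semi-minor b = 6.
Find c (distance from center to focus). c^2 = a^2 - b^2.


c^2 = 8^2 - 6^2 = 64 - 36 = 28
c = sqrt(28) = 5.2915

c = 5.2915


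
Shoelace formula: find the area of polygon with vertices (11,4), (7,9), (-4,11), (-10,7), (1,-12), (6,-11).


sum(xi*y_{i+1}) = 11*9 + 7*11 - 4*7 - 10*(-12) + 1*(-11) + 6*4 = 281
sum(yi*x_{i+1}) = 4*7 + 9*(-4) + 11*(-10) + 7*1 - 12*6 - 11*11 = -304
Area = |281 + 304|/2 = 585/2 = 292.5000

292.5000 sq units


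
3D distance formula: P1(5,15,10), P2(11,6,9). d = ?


dx=6, dy=-9, dz=-1
d = sqrt(36+81+1) = sqrt(118) = 10.8628

10.8628


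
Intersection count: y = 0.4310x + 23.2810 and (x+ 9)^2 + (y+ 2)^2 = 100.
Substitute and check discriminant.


Substitute y = 0.4310x + 23.2810: (x+ 9)^2 + (0.4310x+23.2810+ 2)^2 = 100
Expand to Ax^2 + Bx + C = 0, where b-k = 25.281
A = 1+m^2 = 1.185761
B = 2(m(b-k) - h) = 2(0.4310*25.281 + 9) = 39.792222
C = h^2 + (b-k)^2 - r^2 = 81 + 639.128961 - 100 = 620.128961
disc = B^2-4AC = 1583.4209 - 2941.2989 = -1357.8780
disc < 0

0 intersection points


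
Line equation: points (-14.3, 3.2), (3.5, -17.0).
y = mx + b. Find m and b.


m = (-20.2)/(17.8) = -1.1348
b = y1 - m*x1 = 3.2 - (-20.2*(-14.3))/(17.8) = 3.2 - 16.2281 = -13.0281

y = -1.1348x - 13.0281


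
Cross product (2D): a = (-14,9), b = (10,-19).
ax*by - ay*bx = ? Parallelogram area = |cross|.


cross = -14*(-19) - 9*10 = 266 - 90 = 176
Parallelogram area = |176| = 176

cross = 176, parallelogram area = 176


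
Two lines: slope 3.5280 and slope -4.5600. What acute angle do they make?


m1-m2 = 8.088
1+m1*m2 = -15.08768
tan(theta) = |8.088/(-15.08768)| = 0.536067
theta = arctan(|8.088/(-15.08768)|) = 28.1943 degrees (acute angle)

28.1943 degrees


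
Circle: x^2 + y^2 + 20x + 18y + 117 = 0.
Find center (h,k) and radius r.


h = -D/2 = -20/2 = -10
k = -E/2 = -18/2 = -9
r^2 = h^2 + k^2 - F = 100 + 81 - 117 = 64
r = 8

Center (-10, -9), radius = 8


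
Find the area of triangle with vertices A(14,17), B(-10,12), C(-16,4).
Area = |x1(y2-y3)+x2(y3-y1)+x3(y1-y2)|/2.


14*(12-4) = 112
-10*(4-17) = 130
-16*(17-12) = -80
sum = 162
Area = |162|/2 = 81.0000

81.0000 sq units


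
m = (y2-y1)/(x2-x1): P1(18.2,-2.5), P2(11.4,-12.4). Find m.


dy = -12.4 + 2.5 = -9.9
dx = 11.4 - 18.2 = -6.8
m = -9.9/(-6.8) = 1.4559

m = 1.4559


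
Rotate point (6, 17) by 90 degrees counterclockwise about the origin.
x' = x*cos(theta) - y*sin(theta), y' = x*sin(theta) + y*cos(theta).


cos(90) = 0, sin(90) = 1
x' = 6*0 - 17*1 = -17
y' = 6*1 + 17*0 = 6

(-17, 6)


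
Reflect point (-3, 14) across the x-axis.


Reflection rule for x-axis: (x, -y)
(-3, 14) -> (-3, -14)

(-3, -14)


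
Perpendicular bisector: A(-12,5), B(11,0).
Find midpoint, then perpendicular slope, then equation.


Midpoint = (-0.5, 2.5)
Slope of AB = dy/dx = -5/23 = -0.2174
Perp slope = -dx/dy = 23/5 = 4.6000
b = My - (perp slope)*Mx = 2.5 + (23*(-0.5))/(-5) = 2.5 + 2.3000 = 4.8000

y = 4.6000x + 4.8000


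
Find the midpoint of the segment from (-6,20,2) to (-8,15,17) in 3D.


Mx = (-6- 8)/2 = -7.0000
My = (20+15)/2 = 17.5000
Mz = (2+17)/2 = 9.5000

M = (-7.0000, 17.5000, 9.5000)


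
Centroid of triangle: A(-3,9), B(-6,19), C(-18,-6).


Gx = (-3- 6- 18)/3 = -27/3 = -9.0000
Gy = (9+19- 6)/3 = 22/3 = 7.3333

G = (-9.0000, 7.3333)


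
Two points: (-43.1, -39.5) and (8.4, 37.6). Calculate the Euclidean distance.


dx = 8.4 + 43.1 = 51.5
dy = 37.6 + 39.5 = 77.1
d = sqrt(2652.25 + 5944.41) = sqrt(8596.66) = 92.7182

92.7182


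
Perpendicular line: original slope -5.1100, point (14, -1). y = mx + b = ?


Perpendicular slope = -1/m1 = -1/(-5.1100) = 0.1957
b2 = y0 - m2*x0 = -1 + 14/(-5.1100) = -1 - 2.7397 = -3.7397

y = 0.1957x - 3.7397


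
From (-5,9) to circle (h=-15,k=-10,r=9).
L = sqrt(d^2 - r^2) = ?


d = sqrt((-5+ 15)^2 + (9+ 10)^2) = sqrt(100+361) = 21.4709
L = sqrt(461.0000 - 81) = sqrt(380.0000) = 19.4936

19.4936


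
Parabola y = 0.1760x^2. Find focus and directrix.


a = 0.1760
1/(4a) = 1.4205
Focus = (0, 1.4205)
Directrix: y = -1.4205

Focus = (0, 1.4205), Directrix: y = -1.4205


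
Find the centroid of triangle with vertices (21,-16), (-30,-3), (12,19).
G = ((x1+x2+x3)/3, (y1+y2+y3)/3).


Gx = (21- 30+12)/3 = 3/3 = 1.0000
Gy = (-16- 3+19)/3 = 0/3 = 0

G = (1.0000, 0)


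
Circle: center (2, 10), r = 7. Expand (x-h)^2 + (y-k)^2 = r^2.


(x-2)^2 + (y-10)^2 = 7^2
D = -2h = -4, E = -2k = -20
F = h^2+k^2-r^2 = 4+100-49 = 55

x^2 + y^2 - 4x - 20y + 55 = 0


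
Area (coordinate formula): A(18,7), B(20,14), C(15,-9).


18*(14+ 9) = 414
20*(-9-7) = -320
15*(7-14) = -105
sum = -11
Area = |-11|/2 = 5.5000

5.5000 sq units


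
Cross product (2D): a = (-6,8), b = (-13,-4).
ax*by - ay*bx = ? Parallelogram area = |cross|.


cross = -6*(-4) - 8*(-13) = 24 + 104 = 128
Parallelogram area = |128| = 128

cross = 128, parallelogram area = 128


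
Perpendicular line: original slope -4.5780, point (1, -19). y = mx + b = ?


Perpendicular slope = -1/m1 = -1/(-4.5780) = 0.2184
b2 = y0 - m2*x0 = -19 + 1/(-4.5780) = -19 - 0.2184 = -19.2184

y = 0.2184x - 19.2184


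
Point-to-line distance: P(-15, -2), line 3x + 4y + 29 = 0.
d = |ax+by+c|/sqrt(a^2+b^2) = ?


|3*(-15) + 4*(-2) + 29| = |-24| = 24
sqrt(9 + 16) = sqrt(25) = 5.0000
d = 24/sqrt(25) = 4.8000

4.8000


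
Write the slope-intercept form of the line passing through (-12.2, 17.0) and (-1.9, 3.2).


m = (-13.8)/(10.3) = -1.3398
b = y1 - m*x1 = 17.0 - (-13.8*(-12.2))/(10.3) = 17.0 - 16.3456 = 0.6544

y = -1.3398x + 0.6544


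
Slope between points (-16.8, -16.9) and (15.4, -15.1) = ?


dy = -15.1 + 16.9 = 1.8
dx = 15.4 + 16.8 = 32.2
m = 1.8/32.2 = 0.0559

m = 0.0559


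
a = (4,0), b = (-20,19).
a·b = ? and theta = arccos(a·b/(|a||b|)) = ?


a·b = 4*(-20) + 0*19 = -80 + 0 = -80
|a| = sqrt(16+0) = 4.0000
|b| = sqrt(400+361) = 27.5862
cos(theta) = -80/(sqrt(16)*sqrt(761)) = -80/sqrt(12176) = -0.724999
theta = arccos(-80/sqrt(12176)) = 136.4688 degrees

a·b = -80, theta = 136.4688 deg


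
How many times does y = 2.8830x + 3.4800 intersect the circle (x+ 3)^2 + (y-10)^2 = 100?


Substitute y = 2.8830x + 3.4800: (x+ 3)^2 + (2.8830x+3.4800-10)^2 = 100
Expand to Ax^2 + Bx + C = 0, where b-k = -6.52
A = 1+m^2 = 9.311689
B = 2(m(b-k) - h) = 2(2.8830*(-6.52) + 3) = -31.59432
C = h^2 + (b-k)^2 - r^2 = 9 + 42.5104 - 100 = -48.4896
disc = B^2-4AC = 998.2011 + 1806.0803 = 2804.2814
disc > 0

2 intersection points


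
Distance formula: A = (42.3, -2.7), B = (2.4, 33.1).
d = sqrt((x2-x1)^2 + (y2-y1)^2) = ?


dx = 2.4 - 42.3 = -39.9
dy = 33.1 + 2.7 = 35.8
d = sqrt(1592.01 + 1281.64) = sqrt(2873.65) = 53.6064

53.6064


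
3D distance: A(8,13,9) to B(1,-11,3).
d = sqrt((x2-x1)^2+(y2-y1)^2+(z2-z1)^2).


dx=-7, dy=-24, dz=-6
d = sqrt(49+576+36) = sqrt(661) = 25.7099

25.7099


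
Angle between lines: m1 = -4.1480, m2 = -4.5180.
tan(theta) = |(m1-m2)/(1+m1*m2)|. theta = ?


m1-m2 = 0.37
1+m1*m2 = 19.740664
tan(theta) = |0.37/19.740664| = 0.018743
theta = arctan(|0.37/19.740664|) = 1.0738 degrees (acute angle)

1.0738 degrees


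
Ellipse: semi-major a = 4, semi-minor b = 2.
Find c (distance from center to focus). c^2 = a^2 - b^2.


c^2 = 4^2 - 2^2 = 16 - 4 = 12
c = sqrt(12) = 3.4641

c = 3.4641


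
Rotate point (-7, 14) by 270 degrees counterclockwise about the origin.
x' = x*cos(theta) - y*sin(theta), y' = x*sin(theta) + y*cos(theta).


cos(270) = 0, sin(270) = -1
x' = -7*0 - 14*(-1) = 14
y' = -7*(-1) + 14*0 = 7

(14, 7)


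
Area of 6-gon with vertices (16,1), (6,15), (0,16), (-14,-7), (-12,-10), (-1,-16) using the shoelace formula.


sum(xi*y_{i+1}) = 16*15 + 6*16 + 0*(-7) - 14*(-10) - 12*(-16) - 1*1 = 667
sum(yi*x_{i+1}) = 1*6 + 15*0 + 16*(-14) - 7*(-12) - 10*(-1) - 16*16 = -380
Area = |667 + 380|/2 = 1047/2 = 523.5000

523.5000 sq units


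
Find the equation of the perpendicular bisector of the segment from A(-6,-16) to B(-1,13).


Midpoint = (-3.5, -1.5)
Slope of AB = dy/dx = 29/5 = 5.8000
Perp slope = -dx/dy = -5/29 = -0.1724
b = My - (perp slope)*Mx = -1.5 + (5*(-3.5))/29 = -1.5 - 0.6034 = -2.1034

y = -0.1724x - 2.1034


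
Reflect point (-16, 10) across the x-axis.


Reflection rule for x-axis: (x, -y)
(-16, 10) -> (-16, -10)

(-16, -10)


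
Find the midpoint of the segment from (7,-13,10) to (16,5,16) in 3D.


Mx = (7+16)/2 = 11.5000
My = (-13+5)/2 = -4.0000
Mz = (10+16)/2 = 13.0000

M = (11.5000, -4.0000, 13.0000)


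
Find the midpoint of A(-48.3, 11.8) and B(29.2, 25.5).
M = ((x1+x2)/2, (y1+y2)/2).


Mx = (-48.3 + 29.2)/2 = -19.1/2 = -9.5500
My = (11.8 + 25.5)/2 = 37.3/2 = 18.6500

(-9.5500, 18.6500)


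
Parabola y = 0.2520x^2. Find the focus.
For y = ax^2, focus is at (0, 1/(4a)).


a = 0.2520
4a = 1.0080
focus = (0, 1/1.0080) = (0, 0.9921)

Focus = (0, 0.9921)


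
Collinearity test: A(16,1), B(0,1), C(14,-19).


16*(1+ 19) + 0*(-19-1) + 14*(1-1)
= 320 + 0 + 0 = 320

No, not collinear (determinant = 320)


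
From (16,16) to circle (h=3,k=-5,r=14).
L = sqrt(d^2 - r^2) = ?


d = sqrt((16-3)^2 + (16+ 5)^2) = sqrt(169+441) = 24.6982
L = sqrt(610.0000 - 196) = sqrt(414.0000) = 20.3470

20.3470


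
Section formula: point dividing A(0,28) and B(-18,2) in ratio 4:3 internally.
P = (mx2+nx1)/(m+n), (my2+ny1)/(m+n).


Px = (4*(-18) + 3*0)/7 = -72/7 = -10.2857
Py = (4*2 + 3*28)/7 = 92/7 = 13.1429

P = (-10.2857, 13.1429)


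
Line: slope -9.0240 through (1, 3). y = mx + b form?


y - 3 = -9.0240(x - 1)
y = -9.0240x + 3 + 9.0240*1
y = -9.0240x + 12.0240

y = -9.0240x + 12.0240


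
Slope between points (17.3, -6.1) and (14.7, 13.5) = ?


dy = 13.5 + 6.1 = 19.6
dx = 14.7 - 17.3 = -2.6
m = 19.6/(-2.6) = -7.5385

m = -7.5385


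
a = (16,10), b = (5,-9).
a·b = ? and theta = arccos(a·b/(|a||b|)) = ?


a·b = 16*5 + 10*(-9) = 80 - 90 = -10
|a| = sqrt(256+100) = 18.8680
|b| = sqrt(25+81) = 10.2956
cos(theta) = -10/(sqrt(356)*sqrt(106)) = -10/sqrt(37736) = -0.051478
theta = arccos(-10/sqrt(37736)) = 92.9508 degrees

a·b = -10, theta = 92.9508 deg


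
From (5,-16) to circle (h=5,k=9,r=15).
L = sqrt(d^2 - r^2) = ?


d = sqrt((5-5)^2 + (-16-9)^2) = sqrt(0+625) = 25.0000
L = sqrt(625.0000 - 225) = sqrt(400.0000) = 20.0000

20.0000


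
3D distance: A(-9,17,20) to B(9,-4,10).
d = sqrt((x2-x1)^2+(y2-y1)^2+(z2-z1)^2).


dx=18, dy=-21, dz=-10
d = sqrt(324+441+100) = sqrt(865) = 29.4109

29.4109


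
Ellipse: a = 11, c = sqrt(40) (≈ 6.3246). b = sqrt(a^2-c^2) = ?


b^2 = 11^2 - (sqrt(40))^2 = 121 - 40 = 81
b = sqrt(81) = 9

b = 9


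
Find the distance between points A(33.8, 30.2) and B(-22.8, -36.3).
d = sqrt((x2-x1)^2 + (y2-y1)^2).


dx = -22.8 - 33.8 = -56.6
dy = -36.3 - 30.2 = -66.5
d = sqrt(3203.56 + 4422.25) = sqrt(7625.81) = 87.3259

87.3259


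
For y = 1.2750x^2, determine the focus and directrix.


a = 1.2750
1/(4a) = 0.1961
Focus = (0, 0.1961)
Directrix: y = -0.1961

Focus = (0, 0.1961), Directrix: y = -0.1961


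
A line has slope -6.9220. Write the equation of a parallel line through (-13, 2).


Parallel lines have equal slopes.
m2 = -6.9220
b2 = 2 + 6.9220*(-13) = -87.9860

y = -6.9220x - 87.9860


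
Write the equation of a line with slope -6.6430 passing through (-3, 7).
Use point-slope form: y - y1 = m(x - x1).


y - 7 = -6.6430(x + 3)
y = -6.6430x + 7 + 6.6430*(-3)
y = -6.6430x - 12.9290

y = -6.6430x - 12.9290


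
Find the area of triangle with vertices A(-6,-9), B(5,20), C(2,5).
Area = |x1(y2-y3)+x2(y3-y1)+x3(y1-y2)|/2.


-6*(20-5) = -90
5*(5+ 9) = 70
2*(-9-20) = -58
sum = -78
Area = |-78|/2 = 39.0000

39.0000 sq units


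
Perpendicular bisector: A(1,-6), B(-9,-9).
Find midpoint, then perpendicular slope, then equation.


Midpoint = (-4, -7.5)
Slope of AB = dy/dx = -3/(-10) = 0.3000
Perp slope = -dx/dy = -10/3 = -3.3333
b = My - (perp slope)*Mx = -7.5 + (-10*(-4))/(-3) = -7.5 - 13.3333 = -20.8333

y = -3.3333x - 20.8333


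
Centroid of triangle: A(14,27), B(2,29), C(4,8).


Gx = (14+2+4)/3 = 20/3 = 6.6667
Gy = (27+29+8)/3 = 64/3 = 21.3333

G = (6.6667, 21.3333)


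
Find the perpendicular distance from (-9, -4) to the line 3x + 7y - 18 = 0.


|3*(-9) + 7*(-4) - 18| = |-73| = 73
sqrt(9 + 49) = sqrt(58) = 7.6158
d = 73/sqrt(58) = 9.5854

9.5854


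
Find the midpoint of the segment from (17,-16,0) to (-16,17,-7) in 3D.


Mx = (17- 16)/2 = 0.5000
My = (-16+17)/2 = 0.5000
Mz = (0- 7)/2 = -3.5000

M = (0.5000, 0.5000, -3.5000)


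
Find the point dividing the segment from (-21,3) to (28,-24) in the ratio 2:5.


Px = (2*28 + 5*(-21))/7 = -49/7 = -7.0000
Py = (2*(-24) + 5*3)/7 = -33/7 = -4.7143

P = (-7.0000, -4.7143)


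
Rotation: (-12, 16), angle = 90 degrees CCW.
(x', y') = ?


cos(90) = 0, sin(90) = 1
x' = -12*0 - 16*1 = -16
y' = -12*1 + 16*0 = -12

(-16, -12)


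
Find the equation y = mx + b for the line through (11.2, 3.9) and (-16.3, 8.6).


m = (4.7)/(-27.5) = -0.1709
b = y1 - m*x1 = 3.9 - (4.7*11.2)/(-27.5) = 3.9 + 1.9142 = 5.8142

y = -0.1709x + 5.8142


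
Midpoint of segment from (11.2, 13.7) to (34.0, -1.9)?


Mx = (11.2 + 34.0)/2 = 45.2/2 = 22.6000
My = (13.7 - 1.9)/2 = 11.8/2 = 5.9000

(22.6000, 5.9000)


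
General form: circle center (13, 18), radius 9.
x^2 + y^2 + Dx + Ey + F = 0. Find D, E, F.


(x-13)^2 + (y-18)^2 = 9^2
D = -2h = -26, E = -2k = -36
F = h^2+k^2-r^2 = 169+324-81 = 412

D = -26, E = -36, F = 412


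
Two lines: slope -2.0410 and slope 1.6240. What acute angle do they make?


m1-m2 = -3.665
1+m1*m2 = -2.314584
tan(theta) = |-3.665/(-2.314584)| = 1.583438
theta = arctan(|-3.665/(-2.314584)|) = 57.7261 degrees (acute angle)

57.7261 degrees


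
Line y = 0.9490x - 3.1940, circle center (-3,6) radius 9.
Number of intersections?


Substitute y = 0.9490x - 3.1940: (x+ 3)^2 + (0.9490x- 3.1940-6)^2 = 81
Expand to Ax^2 + Bx + C = 0, where b-k = -9.194
A = 1+m^2 = 1.900601
B = 2(m(b-k) - h) = 2(0.9490*(-9.194) + 3) = -11.450212
C = h^2 + (b-k)^2 - r^2 = 9 + 84.529636 - 81 = 12.529636
disc = B^2-4AC = 131.1074 - 95.2554 = 35.8520
disc > 0

2 intersection points


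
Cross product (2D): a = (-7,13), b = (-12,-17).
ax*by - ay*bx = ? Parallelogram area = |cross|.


cross = -7*(-17) - 13*(-12) = 119 + 156 = 275
Parallelogram area = |275| = 275

cross = 275, parallelogram area = 275


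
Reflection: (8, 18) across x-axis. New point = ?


Reflection rule for x-axis: (x, -y)
(8, 18) -> (8, -18)

(8, -18)


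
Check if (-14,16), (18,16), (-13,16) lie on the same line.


-14*(16-16) + 18*(16-16) - 13*(16-16)
= 0 + 0 + 0 = 0

Yes, collinear (determinant = 0)


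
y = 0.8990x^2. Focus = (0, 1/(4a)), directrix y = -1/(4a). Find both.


a = 0.8990
1/(4a) = 0.2781
Focus = (0, 0.2781)
Directrix: y = -0.2781

Focus = (0, 0.2781), Directrix: y = -0.2781


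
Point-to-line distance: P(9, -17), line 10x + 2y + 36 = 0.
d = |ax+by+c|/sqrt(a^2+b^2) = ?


|10*9 + 2*(-17) + 36| = |92| = 92
sqrt(100 + 4) = sqrt(104) = 10.1980
d = 92/sqrt(104) = 9.0213

9.0213


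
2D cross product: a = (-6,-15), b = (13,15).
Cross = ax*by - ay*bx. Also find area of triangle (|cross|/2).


cross = -6*15 + 15*13 = -90 + 195 = 105
Triangle area = |105|/2 = 105/2 = 52.5000

cross = 105, triangle area = 52.5000


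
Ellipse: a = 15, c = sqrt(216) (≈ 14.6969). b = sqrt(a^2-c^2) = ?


b^2 = 15^2 - (sqrt(216))^2 = 225 - 216 = 9
b = sqrt(9) = 3

b = 3


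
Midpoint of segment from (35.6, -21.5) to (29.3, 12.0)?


Mx = (35.6 + 29.3)/2 = 64.9/2 = 32.4500
My = (-21.5 + 12.0)/2 = -9.5/2 = -4.7500

(32.4500, -4.7500)


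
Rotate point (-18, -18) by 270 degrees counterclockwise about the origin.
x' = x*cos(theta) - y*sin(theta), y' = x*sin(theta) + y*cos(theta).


cos(270) = 0, sin(270) = -1
x' = -18*0 + 18*(-1) = -18
y' = -18*(-1) - 18*0 = 18

(-18, 18)


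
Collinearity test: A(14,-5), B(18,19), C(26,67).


14*(19-67) + 18*(67+ 5) + 26*(-5-19)
= -672 + 1296 - 624 = 0

Yes, collinear (determinant = 0)


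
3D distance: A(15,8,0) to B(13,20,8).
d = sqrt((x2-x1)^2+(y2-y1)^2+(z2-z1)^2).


dx=-2, dy=12, dz=8
d = sqrt(4+144+64) = sqrt(212) = 14.5602

14.5602


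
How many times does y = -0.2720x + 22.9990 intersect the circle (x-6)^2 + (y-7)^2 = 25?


Substitute y = -0.2720x + 22.9990: (x-6)^2 + (-0.2720x+22.9990-7)^2 = 25
Expand to Ax^2 + Bx + C = 0, where b-k = 15.999
A = 1+m^2 = 1.073984
B = 2(m(b-k) - h) = 2(-0.2720*15.999 - 6) = -20.703456
C = h^2 + (b-k)^2 - r^2 = 36 + 255.968001 - 25 = 266.968001
disc = B^2-4AC = 428.6331 - 1146.8774 = -718.2443
disc < 0

0 intersection points


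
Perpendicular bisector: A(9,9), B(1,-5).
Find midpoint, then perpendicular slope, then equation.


Midpoint = (5, 2)
Slope of AB = dy/dx = -14/(-8) = 1.7500
Perp slope = -dx/dy = -8/14 = -0.5714
b = My - (perp slope)*Mx = 2 + (-8*5)/(-14) = 2 + 2.8571 = 4.8571

y = -0.5714x + 4.8571


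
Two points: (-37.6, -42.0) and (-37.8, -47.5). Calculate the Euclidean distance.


dx = -37.8 + 37.6 = -0.2
dy = -47.5 + 42.0 = -5.5
d = sqrt(0.04 + 30.25) = sqrt(30.29) = 5.5036

5.5036


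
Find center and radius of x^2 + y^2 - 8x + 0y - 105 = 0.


h = -D/2 = 8/2 = 4
k = -E/2 = 0/2 = 0
r^2 = h^2 + k^2 - F = 16 + 0 + 105 = 121
r = 11

Center (4, 0), radius = 11


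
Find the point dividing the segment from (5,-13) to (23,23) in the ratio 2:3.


Px = (2*23 + 3*5)/5 = 61/5 = 12.2000
Py = (2*23 + 3*(-13))/5 = 7/5 = 1.4000

P = (12.2000, 1.4000)


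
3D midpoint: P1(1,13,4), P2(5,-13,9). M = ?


Mx = (1+5)/2 = 3.0000
My = (13- 13)/2 = 0
Mz = (4+9)/2 = 6.5000

M = (3.0000, 0, 6.5000)


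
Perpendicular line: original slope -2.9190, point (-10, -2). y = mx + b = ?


Perpendicular slope = -1/m1 = -1/(-2.9190) = 0.3426
b2 = y0 - m2*x0 = -2 - 10/(-2.9190) = -2 + 3.4258 = 1.4258

y = 0.3426x + 1.4258


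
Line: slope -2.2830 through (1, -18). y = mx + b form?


y + 18 = -2.2830(x - 1)
y = -2.2830x - 18 + 2.2830*1
y = -2.2830x - 15.7170

y = -2.2830x - 15.7170


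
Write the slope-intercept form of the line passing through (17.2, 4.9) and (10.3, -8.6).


m = (-13.5)/(-6.9) = 1.9565
b = y1 - m*x1 = 4.9 - (-13.5*17.2)/(-6.9) = 4.9 - 33.6522 = -28.7522

y = 1.9565x - 28.7522


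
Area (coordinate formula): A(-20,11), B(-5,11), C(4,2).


-20*(11-2) = -180
-5*(2-11) = 45
4*(11-11) = 0
sum = -135
Area = |-135|/2 = 67.5000

67.5000 sq units


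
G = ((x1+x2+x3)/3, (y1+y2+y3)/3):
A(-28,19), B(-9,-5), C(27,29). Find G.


Gx = (-28- 9+27)/3 = -10/3 = -3.3333
Gy = (19- 5+29)/3 = 43/3 = 14.3333

G = (-3.3333, 14.3333)


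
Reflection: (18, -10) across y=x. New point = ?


Reflection rule for y=x: (y, x)
(18, -10) -> (-10, 18)

(-10, 18)


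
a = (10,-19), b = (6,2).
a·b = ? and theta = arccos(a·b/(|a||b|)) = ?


a·b = 10*6 - 19*2 = 60 - 38 = 22
|a| = sqrt(100+361) = 21.4709
|b| = sqrt(36+4) = 6.3246
cos(theta) = 22/(sqrt(461)*sqrt(40)) = 22/sqrt(18440) = 0.162010
theta = arccos(22/sqrt(18440)) = 80.6764 degrees

a·b = 22, theta = 80.6764 deg


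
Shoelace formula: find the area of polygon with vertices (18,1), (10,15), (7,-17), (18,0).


sum(xi*y_{i+1}) = 18*15 + 10*(-17) + 7*0 + 18*1 = 118
sum(yi*x_{i+1}) = 1*10 + 15*7 - 17*18 + 0*18 = -191
Area = |118 + 191|/2 = 309/2 = 154.5000

154.5000 sq units


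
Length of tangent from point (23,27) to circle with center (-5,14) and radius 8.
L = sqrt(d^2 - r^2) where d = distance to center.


d = sqrt((23+ 5)^2 + (27-14)^2) = sqrt(784+169) = 30.8707
L = sqrt(953.0000 - 64) = sqrt(889.0000) = 29.8161

29.8161


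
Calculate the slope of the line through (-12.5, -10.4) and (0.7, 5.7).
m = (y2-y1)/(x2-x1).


dy = 5.7 + 10.4 = 16.1
dx = 0.7 + 12.5 = 13.2
m = 16.1/13.2 = 1.2197

m = 1.2197


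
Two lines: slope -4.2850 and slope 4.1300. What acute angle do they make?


m1-m2 = -8.415
1+m1*m2 = -16.69705
tan(theta) = |-8.415/(-16.69705)| = 0.503981
theta = arctan(|-8.415/(-16.69705)|) = 26.7472 degrees (acute angle)

26.7472 degrees


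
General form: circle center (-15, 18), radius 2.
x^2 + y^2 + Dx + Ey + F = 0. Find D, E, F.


(x+ 15)^2 + (y-18)^2 = 2^2
D = -2h = 30, E = -2k = -36
F = h^2+k^2-r^2 = 225+324-4 = 545

D = 30, E = -36, F = 545


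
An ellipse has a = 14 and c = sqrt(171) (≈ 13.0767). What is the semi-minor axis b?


b^2 = 14^2 - (sqrt(171))^2 = 196 - 171 = 25
b = sqrt(25) = 5

b = 5


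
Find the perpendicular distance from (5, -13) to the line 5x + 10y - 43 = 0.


|5*5 + 10*(-13) - 43| = |-148| = 148
sqrt(25 + 100) = sqrt(125) = 11.1803
d = 148/sqrt(125) = 13.2375

13.2375


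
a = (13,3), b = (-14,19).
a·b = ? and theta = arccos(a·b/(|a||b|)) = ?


a·b = 13*(-14) + 3*19 = -182 + 57 = -125
|a| = sqrt(169+9) = 13.3417
|b| = sqrt(196+361) = 23.6008
cos(theta) = -125/(sqrt(178)*sqrt(557)) = -125/sqrt(99146) = -0.396983
theta = arccos(-125/sqrt(99146)) = 113.3897 degrees

a·b = -125, theta = 113.3897 deg


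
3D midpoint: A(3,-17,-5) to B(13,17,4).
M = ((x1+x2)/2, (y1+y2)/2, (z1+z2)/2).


Mx = (3+13)/2 = 8.0000
My = (-17+17)/2 = 0
Mz = (-5+4)/2 = -0.5000

M = (8.0000, 0, -0.5000)


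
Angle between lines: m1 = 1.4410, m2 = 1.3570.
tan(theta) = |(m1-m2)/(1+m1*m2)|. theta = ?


m1-m2 = 0.084
1+m1*m2 = 2.955437
tan(theta) = |0.084/2.955437| = 0.028422
theta = arctan(|0.084/2.955437|) = 1.6280 degrees (acute angle)

1.6280 degrees


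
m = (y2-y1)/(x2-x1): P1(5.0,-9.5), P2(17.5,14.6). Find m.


dy = 14.6 + 9.5 = 24.1
dx = 17.5 - 5.0 = 12.5
m = 24.1/12.5 = 1.9280

m = 1.9280


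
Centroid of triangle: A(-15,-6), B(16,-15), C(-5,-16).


Gx = (-15+16- 5)/3 = -4/3 = -1.3333
Gy = (-6- 15- 16)/3 = -37/3 = -12.3333

G = (-1.3333, -12.3333)


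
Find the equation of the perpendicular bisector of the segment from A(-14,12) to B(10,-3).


Midpoint = (-2, 4.5)
Slope of AB = dy/dx = -15/24 = -0.6250
Perp slope = -dx/dy = 24/15 = 1.6000
b = My - (perp slope)*Mx = 4.5 + (24*(-2))/(-15) = 4.5 + 3.2000 = 7.7000

y = 1.6000x + 7.7000


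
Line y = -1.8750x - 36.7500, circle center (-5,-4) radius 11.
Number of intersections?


Substitute y = -1.8750x - 36.7500: (x+ 5)^2 + (-1.8750x- 36.7500+ 4)^2 = 121
Expand to Ax^2 + Bx + C = 0, where b-k = -32.75
A = 1+m^2 = 4.515625
B = 2(m(b-k) - h) = 2(-1.8750*(-32.75) + 5) = 132.8125
C = h^2 + (b-k)^2 - r^2 = 25 + 1072.5625 - 121 = 976.5625
disc = B^2-4AC = 17639.1602 - 17639.1602 = 0
disc = 0

1 intersection point (tangent)


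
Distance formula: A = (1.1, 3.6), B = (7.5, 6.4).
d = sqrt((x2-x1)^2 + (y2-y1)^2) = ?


dx = 7.5 - 1.1 = 6.4
dy = 6.4 - 3.6 = 2.8
d = sqrt(40.96 + 7.84) = sqrt(48.8) = 6.9857

6.9857


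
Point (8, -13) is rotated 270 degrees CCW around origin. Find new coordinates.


cos(270) = 0, sin(270) = -1
x' = 8*0 + 13*(-1) = -13
y' = 8*(-1) - 13*0 = -8

(-13, -8)


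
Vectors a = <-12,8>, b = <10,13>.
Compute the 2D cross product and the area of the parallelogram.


cross = -12*13 - 8*10 = -156 - 80 = -236
Parallelogram area = |-236| = 236

cross = -236, parallelogram area = 236


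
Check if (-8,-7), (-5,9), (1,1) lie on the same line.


-8*(9-1) - 5*(1+ 7) + 1*(-7-9)
= -64 - 40 - 16 = -120

No, not collinear (determinant = -120)


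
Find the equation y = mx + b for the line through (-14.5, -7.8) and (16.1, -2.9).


m = (4.9)/(30.6) = 0.1601
b = y1 - m*x1 = -7.8 - (4.9*(-14.5))/(30.6) = -7.8 + 2.3219 = -5.4781

y = 0.1601x - 5.4781


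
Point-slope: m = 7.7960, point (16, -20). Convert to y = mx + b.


y + 20 = 7.7960(x - 16)
y = 7.7960x - 20 - 7.7960*16
y = 7.7960x - 144.7360

y = 7.7960x - 144.7360


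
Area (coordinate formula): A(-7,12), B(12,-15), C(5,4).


-7*(-15-4) = 133
12*(4-12) = -96
5*(12+ 15) = 135
sum = 172
Area = |172|/2 = 86.0000

86.0000 sq units


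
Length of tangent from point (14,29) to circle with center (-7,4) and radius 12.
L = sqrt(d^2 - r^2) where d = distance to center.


d = sqrt((14+ 7)^2 + (29-4)^2) = sqrt(441+625) = 32.6497
L = sqrt(1066.0000 - 144) = sqrt(922.0000) = 30.3645

30.3645


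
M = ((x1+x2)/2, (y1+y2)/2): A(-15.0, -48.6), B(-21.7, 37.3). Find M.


Mx = (-15.0 - 21.7)/2 = -36.7/2 = -18.3500
My = (-48.6 + 37.3)/2 = -11.3/2 = -5.6500

(-18.3500, -5.6500)


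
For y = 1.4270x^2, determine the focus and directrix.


a = 1.4270
1/(4a) = 0.1752
Focus = (0, 0.1752)
Directrix: y = -0.1752

Focus = (0, 0.1752), Directrix: y = -0.1752


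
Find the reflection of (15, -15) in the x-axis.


Reflection rule for x-axis: (x, -y)
(15, -15) -> (15, 15)

(15, 15)


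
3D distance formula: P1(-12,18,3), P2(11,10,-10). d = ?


dx=23, dy=-8, dz=-13
d = sqrt(529+64+169) = sqrt(762) = 27.6043

27.6043


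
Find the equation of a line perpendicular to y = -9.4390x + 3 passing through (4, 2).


Perpendicular slope = -1/m1 = -1/(-9.4390) = 0.1059
b2 = y0 - m2*x0 = 2 + 4/(-9.4390) = 2 - 0.4238 = 1.5762

y = 0.1059x + 1.5762


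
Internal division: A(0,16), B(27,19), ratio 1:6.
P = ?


Px = (1*27 + 6*0)/7 = 27/7 = 3.8571
Py = (1*19 + 6*16)/7 = 115/7 = 16.4286

P = (3.8571, 16.4286)


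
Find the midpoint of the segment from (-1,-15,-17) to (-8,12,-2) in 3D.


Mx = (-1- 8)/2 = -4.5000
My = (-15+12)/2 = -1.5000
Mz = (-17- 2)/2 = -9.5000

M = (-4.5000, -1.5000, -9.5000)


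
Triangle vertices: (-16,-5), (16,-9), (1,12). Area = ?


-16*(-9-12) = 336
16*(12+ 5) = 272
1*(-5+ 9) = 4
sum = 612
Area = |612|/2 = 306.0000

306.0000 sq units


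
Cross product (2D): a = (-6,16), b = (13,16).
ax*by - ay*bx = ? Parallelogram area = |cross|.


cross = -6*16 - 16*13 = -96 - 208 = -304
Parallelogram area = |-304| = 304

cross = -304, parallelogram area = 304


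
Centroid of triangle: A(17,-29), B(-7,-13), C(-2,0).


Gx = (17- 7- 2)/3 = 8/3 = 2.6667
Gy = (-29- 13+0)/3 = -42/3 = -14.0000

G = (2.6667, -14.0000)


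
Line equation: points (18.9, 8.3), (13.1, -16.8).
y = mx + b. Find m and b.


m = (-25.1)/(-5.8) = 4.3276
b = y1 - m*x1 = 8.3 - (-25.1*18.9)/(-5.8) = 8.3 - 81.7914 = -73.4914

y = 4.3276x - 73.4914


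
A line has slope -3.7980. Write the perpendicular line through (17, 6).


Perpendicular slope = -1/m1 = -1/(-3.7980) = 0.2633
b2 = y0 - m2*x0 = 6 + 17/(-3.7980) = 6 - 4.4760 = 1.5240

y = 0.2633x + 1.5240


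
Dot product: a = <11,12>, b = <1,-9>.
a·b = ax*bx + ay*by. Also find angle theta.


a·b = 11*1 + 12*(-9) = 11 - 108 = -97
|a| = sqrt(121+144) = 16.2788
|b| = sqrt(1+81) = 9.0554
cos(theta) = -97/(sqrt(265)*sqrt(82)) = -97/sqrt(21730) = -0.658024
theta = arccos(-97/sqrt(21730)) = 131.1494 degrees

a·b = -97, theta = 131.1494 deg


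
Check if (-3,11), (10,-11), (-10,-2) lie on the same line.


-3*(-11+ 2) + 10*(-2-11) - 10*(11+ 11)
= 27 - 130 - 220 = -323

No, not collinear (determinant = -323)


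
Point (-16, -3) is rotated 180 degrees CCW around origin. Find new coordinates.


cos(180) = -1, sin(180) = 0
x' = -16*(-1) + 3*0 = 16
y' = -16*0 - 3*(-1) = 3

(16, 3)


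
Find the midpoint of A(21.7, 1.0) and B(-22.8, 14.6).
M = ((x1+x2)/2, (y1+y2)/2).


Mx = (21.7 - 22.8)/2 = -1.1/2 = -0.5500
My = (1.0 + 14.6)/2 = 15.6/2 = 7.8000

(-0.5500, 7.8000)


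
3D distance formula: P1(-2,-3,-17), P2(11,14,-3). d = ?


dx=13, dy=17, dz=14
d = sqrt(169+289+196) = sqrt(654) = 25.5734

25.5734


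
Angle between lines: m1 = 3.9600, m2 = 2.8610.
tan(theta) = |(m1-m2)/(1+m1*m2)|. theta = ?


m1-m2 = 1.099
1+m1*m2 = 12.32956
tan(theta) = |1.099/12.32956| = 0.089135
theta = arctan(|1.099/12.32956|) = 5.0936 degrees (acute angle)

5.0936 degrees


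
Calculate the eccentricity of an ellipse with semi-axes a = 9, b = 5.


c = sqrt(81-25) = sqrt(56) = 7.4833
e = c/a = sqrt(56)/9 = 0.8315

e = 0.8315


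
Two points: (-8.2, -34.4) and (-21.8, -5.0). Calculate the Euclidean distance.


dx = -21.8 + 8.2 = -13.6
dy = -5.0 + 34.4 = 29.4
d = sqrt(184.96 + 864.36) = sqrt(1049.32) = 32.3932

32.3932


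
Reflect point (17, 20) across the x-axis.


Reflection rule for x-axis: (x, -y)
(17, 20) -> (17, -20)

(17, -20)


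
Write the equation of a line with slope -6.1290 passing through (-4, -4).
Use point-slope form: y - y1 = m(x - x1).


y + 4 = -6.1290(x + 4)
y = -6.1290x - 4 + 6.1290*(-4)
y = -6.1290x - 28.5160

y = -6.1290x - 28.5160


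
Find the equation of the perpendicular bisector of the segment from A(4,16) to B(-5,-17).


Midpoint = (-0.5, -0.5)
Slope of AB = dy/dx = -33/(-9) = 3.6667
Perp slope = -dx/dy = -9/33 = -0.2727
b = My - (perp slope)*Mx = -0.5 + (-9*(-0.5))/(-33) = -0.5 - 0.1364 = -0.6364

y = -0.2727x - 0.6364


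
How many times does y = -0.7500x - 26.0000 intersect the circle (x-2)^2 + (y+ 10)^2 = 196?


Substitute y = -0.7500x - 26.0000: (x-2)^2 + (-0.7500x- 26.0000+ 10)^2 = 196
Expand to Ax^2 + Bx + C = 0, where b-k = -16
A = 1+m^2 = 1.5625
B = 2(m(b-k) - h) = 2(-0.7500*(-16) - 2) = 20
C = h^2 + (b-k)^2 - r^2 = 4 + 256 - 196 = 64
disc = B^2-4AC = 400.0000 - 400.0000 = 0
disc = 0

1 intersection point (tangent)


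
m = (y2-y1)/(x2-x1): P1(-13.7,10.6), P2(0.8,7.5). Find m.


dy = 7.5 - 10.6 = -3.1
dx = 0.8 + 13.7 = 14.5
m = -3.1/14.5 = -0.2138

m = -0.2138


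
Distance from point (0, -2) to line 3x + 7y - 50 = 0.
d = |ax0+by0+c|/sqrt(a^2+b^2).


|3*0 + 7*(-2) - 50| = |-64| = 64
sqrt(9 + 49) = sqrt(58) = 7.6158
d = 64/sqrt(58) = 8.4036

8.4036


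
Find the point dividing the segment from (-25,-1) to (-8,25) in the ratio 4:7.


Px = (4*(-8) + 7*(-25))/11 = -207/11 = -18.8182
Py = (4*25 + 7*(-1))/11 = 93/11 = 8.4545

P = (-18.8182, 8.4545)


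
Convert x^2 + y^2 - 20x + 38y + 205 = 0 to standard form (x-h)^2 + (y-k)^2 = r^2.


h = -D/2 = 20/2 = 10
k = -E/2 = -38/2 = -19
r^2 = h^2 + k^2 - F = 100 + 361 - 205 = 256
r = 16

Center (10, -19), radius = 16


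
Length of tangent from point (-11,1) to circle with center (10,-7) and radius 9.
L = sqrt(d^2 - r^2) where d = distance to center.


d = sqrt((-11-10)^2 + (1+ 7)^2) = sqrt(441+64) = 22.4722
L = sqrt(505.0000 - 81) = sqrt(424.0000) = 20.5913

20.5913


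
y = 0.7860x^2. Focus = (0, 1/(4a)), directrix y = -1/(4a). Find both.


a = 0.7860
1/(4a) = 0.3181
Focus = (0, 0.3181)
Directrix: y = -0.3181

Focus = (0, 0.3181), Directrix: y = -0.3181


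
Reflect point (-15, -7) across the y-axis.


Reflection rule for y-axis: (-x, y)
(-15, -7) -> (15, -7)

(15, -7)


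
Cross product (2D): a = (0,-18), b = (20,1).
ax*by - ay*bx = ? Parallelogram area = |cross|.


cross = 0*1 + 18*20 = 0 + 360 = 360
Parallelogram area = |360| = 360

cross = 360, parallelogram area = 360


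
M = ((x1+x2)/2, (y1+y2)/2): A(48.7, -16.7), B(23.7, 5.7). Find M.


Mx = (48.7 + 23.7)/2 = 72.4/2 = 36.2000
My = (-16.7 + 5.7)/2 = -11.0/2 = -5.5000

(36.2000, -5.5000)


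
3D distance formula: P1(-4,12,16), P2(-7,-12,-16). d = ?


dx=-3, dy=-24, dz=-32
d = sqrt(9+576+1024) = sqrt(1609) = 40.1123

40.1123


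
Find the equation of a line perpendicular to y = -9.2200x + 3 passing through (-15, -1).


Perpendicular slope = -1/m1 = -1/(-9.2200) = 0.1085
b2 = y0 - m2*x0 = -1 - 15/(-9.2200) = -1 + 1.6269 = 0.6269

y = 0.1085x + 0.6269


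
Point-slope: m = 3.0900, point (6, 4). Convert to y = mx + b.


y - 4 = 3.0900(x - 6)
y = 3.0900x + 4 - 3.0900*6
y = 3.0900x - 14.5400

y = 3.0900x - 14.5400


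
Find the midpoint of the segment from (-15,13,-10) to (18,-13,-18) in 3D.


Mx = (-15+18)/2 = 1.5000
My = (13- 13)/2 = 0
Mz = (-10- 18)/2 = -14.0000

M = (1.5000, 0, -14.0000)


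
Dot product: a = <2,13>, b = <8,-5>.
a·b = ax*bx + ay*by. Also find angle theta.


a·b = 2*8 + 13*(-5) = 16 - 65 = -49
|a| = sqrt(4+169) = 13.1529
|b| = sqrt(64+25) = 9.4340
cos(theta) = -49/(sqrt(173)*sqrt(89)) = -49/sqrt(15397) = -0.394892
theta = arccos(-49/sqrt(15397)) = 113.2592 degrees

a·b = -49, theta = 113.2592 deg


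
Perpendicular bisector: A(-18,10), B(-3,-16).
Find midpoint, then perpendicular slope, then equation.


Midpoint = (-10.5, -3)
Slope of AB = dy/dx = -26/15 = -1.7333
Perp slope = -dx/dy = 15/26 = 0.5769
b = My - (perp slope)*Mx = -3 + (15*(-10.5))/(-26) = -3 + 6.0577 = 3.0577

y = 0.5769x + 3.0577


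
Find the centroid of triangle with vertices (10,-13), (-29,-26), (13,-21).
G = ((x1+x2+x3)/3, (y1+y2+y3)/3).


Gx = (10- 29+13)/3 = -6/3 = -2.0000
Gy = (-13- 26- 21)/3 = -60/3 = -20.0000

G = (-2.0000, -20.0000)


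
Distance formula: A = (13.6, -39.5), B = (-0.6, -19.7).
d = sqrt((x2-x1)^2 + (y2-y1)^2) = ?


dx = -0.6 - 13.6 = -14.2
dy = -19.7 + 39.5 = 19.8
d = sqrt(201.64 + 392.04) = sqrt(593.68) = 24.3655

24.3655


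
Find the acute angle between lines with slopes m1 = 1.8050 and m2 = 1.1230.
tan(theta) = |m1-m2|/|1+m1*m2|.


m1-m2 = 0.682
1+m1*m2 = 3.027015
tan(theta) = |0.682/3.027015| = 0.225304
theta = arctan(|0.682/3.027015|) = 12.6970 degrees (acute angle)

12.6970 degrees


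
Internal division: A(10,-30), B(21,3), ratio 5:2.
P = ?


Px = (5*21 + 2*10)/7 = 125/7 = 17.8571
Py = (5*3 + 2*(-30))/7 = -45/7 = -6.4286

P = (17.8571, -6.4286)


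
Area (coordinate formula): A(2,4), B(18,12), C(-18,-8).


2*(12+ 8) = 40
18*(-8-4) = -216
-18*(4-12) = 144
sum = -32
Area = |-32|/2 = 16.0000

16.0000 sq units


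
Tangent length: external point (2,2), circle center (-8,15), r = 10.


d = sqrt((2+ 8)^2 + (2-15)^2) = sqrt(100+169) = 16.4012
L = sqrt(269.0000 - 100) = sqrt(169.0000) = 13.0000

13.0000


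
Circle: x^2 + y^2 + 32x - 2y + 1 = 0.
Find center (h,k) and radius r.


h = -D/2 = -32/2 = -16
k = -E/2 = 2/2 = 1
r^2 = h^2 + k^2 - F = 256 + 1 - 1 = 256
r = 16

Center (-16, 1), radius = 16


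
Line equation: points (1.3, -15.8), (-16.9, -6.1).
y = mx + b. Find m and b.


m = (9.7)/(-18.2) = -0.5330
b = y1 - m*x1 = -15.8 - (9.7*1.3)/(-18.2) = -15.8 + 0.6929 = -15.1071

y = -0.5330x - 15.1071


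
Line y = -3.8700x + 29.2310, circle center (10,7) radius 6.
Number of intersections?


Substitute y = -3.8700x + 29.2310: (x-10)^2 + (-3.8700x+29.2310-7)^2 = 36
Expand to Ax^2 + Bx + C = 0, where b-k = 22.231
A = 1+m^2 = 15.9769
B = 2(m(b-k) - h) = 2(-3.8700*22.231 - 10) = -192.06794
C = h^2 + (b-k)^2 - r^2 = 100 + 494.217361 - 36 = 558.217361
disc = B^2-4AC = 36890.0936 - 35674.3318 = 1215.7618
disc > 0

2 intersection points


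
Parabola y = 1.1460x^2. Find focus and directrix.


a = 1.1460
1/(4a) = 0.2182
Focus = (0, 0.2182)
Directrix: y = -0.2182

Focus = (0, 0.2182), Directrix: y = -0.2182


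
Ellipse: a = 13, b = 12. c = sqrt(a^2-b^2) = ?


c^2 = 13^2 - 12^2 = 169 - 144 = 25
c = sqrt(25) = 5.0000

c = 5.0000


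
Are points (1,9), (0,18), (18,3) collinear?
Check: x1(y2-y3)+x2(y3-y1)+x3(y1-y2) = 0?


1*(18-3) + 0*(3-9) + 18*(9-18)
= 15 + 0 - 162 = -147

No, not collinear (determinant = -147)


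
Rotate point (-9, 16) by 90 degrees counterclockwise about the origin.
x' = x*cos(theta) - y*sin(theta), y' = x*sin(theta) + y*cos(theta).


cos(90) = 0, sin(90) = 1
x' = -9*0 - 16*1 = -16
y' = -9*1 + 16*0 = -9

(-16, -9)


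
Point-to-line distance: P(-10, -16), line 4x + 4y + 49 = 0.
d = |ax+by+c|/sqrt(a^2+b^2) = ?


|4*(-10) + 4*(-16) + 49| = |-55| = 55
sqrt(16 + 16) = sqrt(32) = 5.6569
d = 55/sqrt(32) = 9.7227

9.7227


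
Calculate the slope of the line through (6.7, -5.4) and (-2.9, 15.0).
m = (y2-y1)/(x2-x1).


dy = 15.0 + 5.4 = 20.4
dx = -2.9 - 6.7 = -9.6
m = 20.4/(-9.6) = -2.1250

m = -2.1250


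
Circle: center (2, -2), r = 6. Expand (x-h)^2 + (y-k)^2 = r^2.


(x-2)^2 + (y+ 2)^2 = 6^2
D = -2h = -4, E = -2k = 4
F = h^2+k^2-r^2 = 4+4-36 = -28

x^2 + y^2 - 4x + 4y - 28 = 0


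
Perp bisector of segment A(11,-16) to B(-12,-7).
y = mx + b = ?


Midpoint = (-0.5, -11.5)
Slope of AB = dy/dx = 9/(-23) = -0.3913
Perp slope = -dx/dy = 23/9 = 2.5556
b = My - (perp slope)*Mx = -11.5 + (-23*(-0.5))/9 = -11.5 + 1.2778 = -10.2222

y = 2.5556x - 10.2222


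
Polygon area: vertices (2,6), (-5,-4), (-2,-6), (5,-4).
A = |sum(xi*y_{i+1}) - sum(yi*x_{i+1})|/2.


sum(xi*y_{i+1}) = 2*(-4) - 5*(-6) - 2*(-4) + 5*6 = 60
sum(yi*x_{i+1}) = 6*(-5) - 4*(-2) - 6*5 - 4*2 = -60
Area = |60 + 60|/2 = 120/2 = 60.0000

60.0000 sq units


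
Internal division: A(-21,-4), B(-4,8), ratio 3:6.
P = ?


Px = (3*(-4) + 6*(-21))/9 = -138/9 = -15.3333
Py = (3*8 + 6*(-4))/9 = 0/9 = 0

P = (-15.3333, 0)
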